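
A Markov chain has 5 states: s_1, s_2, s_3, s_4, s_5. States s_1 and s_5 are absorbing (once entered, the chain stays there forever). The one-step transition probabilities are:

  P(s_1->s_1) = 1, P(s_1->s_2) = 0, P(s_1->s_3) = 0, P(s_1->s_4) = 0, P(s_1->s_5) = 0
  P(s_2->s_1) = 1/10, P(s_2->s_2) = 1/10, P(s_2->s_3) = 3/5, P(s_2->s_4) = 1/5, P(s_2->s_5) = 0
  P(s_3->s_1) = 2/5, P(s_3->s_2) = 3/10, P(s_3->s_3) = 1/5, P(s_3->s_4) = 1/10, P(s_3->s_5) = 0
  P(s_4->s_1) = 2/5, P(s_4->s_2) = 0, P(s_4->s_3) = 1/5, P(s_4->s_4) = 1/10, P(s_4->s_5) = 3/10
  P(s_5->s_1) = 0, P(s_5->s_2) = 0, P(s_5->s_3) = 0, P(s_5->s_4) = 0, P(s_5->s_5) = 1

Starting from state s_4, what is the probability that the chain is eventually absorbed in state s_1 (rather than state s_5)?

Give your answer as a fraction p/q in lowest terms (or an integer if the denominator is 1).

Answer: 49/76

Derivation:
Let a_i = P(absorbed in s_1 | start in state i).
Boundary conditions: a_s_1 = 1, a_s_5 = 0.
For each transient state i, a_i = sum_j P(i->j) * a_j:
  a_s_2 = 1/10*a_s_1 + 1/10*a_s_2 + 3/5*a_s_3 + 1/5*a_s_4 + 0*a_s_5
  a_s_3 = 2/5*a_s_1 + 3/10*a_s_2 + 1/5*a_s_3 + 1/10*a_s_4 + 0*a_s_5
  a_s_4 = 2/5*a_s_1 + 0*a_s_2 + 1/5*a_s_3 + 1/10*a_s_4 + 3/10*a_s_5

Substituting a_s_1 = 1 and a_s_5 = 0, rearrange to (I - Q) a = r where r[i] = P(i -> s_1):
  [9/10, -3/5, -1/5] . (a_s_2, a_s_3, a_s_4) = 1/10
  [-3/10, 4/5, -1/10] . (a_s_2, a_s_3, a_s_4) = 2/5
  [0, -1/5, 9/10] . (a_s_2, a_s_3, a_s_4) = 2/5

Solving yields:
  a_s_2 = 65/76
  a_s_3 = 137/152
  a_s_4 = 49/76

Starting state is s_4, so the absorption probability is a_s_4 = 49/76.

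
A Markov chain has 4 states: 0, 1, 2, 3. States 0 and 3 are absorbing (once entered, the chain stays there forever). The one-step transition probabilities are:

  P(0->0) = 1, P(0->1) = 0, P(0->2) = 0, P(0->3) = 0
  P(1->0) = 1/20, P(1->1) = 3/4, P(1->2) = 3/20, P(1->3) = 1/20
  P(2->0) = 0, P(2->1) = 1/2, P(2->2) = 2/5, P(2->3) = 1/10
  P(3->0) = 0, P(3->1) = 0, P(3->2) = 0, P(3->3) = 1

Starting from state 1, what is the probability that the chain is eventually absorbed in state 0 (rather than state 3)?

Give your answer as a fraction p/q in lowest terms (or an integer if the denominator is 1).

Answer: 2/5

Derivation:
Let a_i = P(absorbed in 0 | start in state i).
Boundary conditions: a_0 = 1, a_3 = 0.
For each transient state i, a_i = sum_j P(i->j) * a_j:
  a_1 = 1/20*a_0 + 3/4*a_1 + 3/20*a_2 + 1/20*a_3
  a_2 = 0*a_0 + 1/2*a_1 + 2/5*a_2 + 1/10*a_3

Substituting a_0 = 1 and a_3 = 0, rearrange to (I - Q) a = r where r[i] = P(i -> 0):
  [1/4, -3/20] . (a_1, a_2) = 1/20
  [-1/2, 3/5] . (a_1, a_2) = 0

Solving yields:
  a_1 = 2/5
  a_2 = 1/3

Starting state is 1, so the absorption probability is a_1 = 2/5.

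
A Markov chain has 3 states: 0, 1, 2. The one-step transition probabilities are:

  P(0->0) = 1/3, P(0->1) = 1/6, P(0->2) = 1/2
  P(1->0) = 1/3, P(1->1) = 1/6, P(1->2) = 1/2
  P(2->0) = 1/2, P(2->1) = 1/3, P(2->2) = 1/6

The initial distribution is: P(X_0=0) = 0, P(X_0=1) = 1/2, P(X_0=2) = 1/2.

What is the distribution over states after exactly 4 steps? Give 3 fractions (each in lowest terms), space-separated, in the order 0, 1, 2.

Answer: 32/81 37/162 61/162

Derivation:
Propagating the distribution step by step (d_{t+1} = d_t * P):
d_0 = (0=0, 1=1/2, 2=1/2)
  d_1[0] = 0*1/3 + 1/2*1/3 + 1/2*1/2 = 5/12
  d_1[1] = 0*1/6 + 1/2*1/6 + 1/2*1/3 = 1/4
  d_1[2] = 0*1/2 + 1/2*1/2 + 1/2*1/6 = 1/3
d_1 = (0=5/12, 1=1/4, 2=1/3)
  d_2[0] = 5/12*1/3 + 1/4*1/3 + 1/3*1/2 = 7/18
  d_2[1] = 5/12*1/6 + 1/4*1/6 + 1/3*1/3 = 2/9
  d_2[2] = 5/12*1/2 + 1/4*1/2 + 1/3*1/6 = 7/18
d_2 = (0=7/18, 1=2/9, 2=7/18)
  d_3[0] = 7/18*1/3 + 2/9*1/3 + 7/18*1/2 = 43/108
  d_3[1] = 7/18*1/6 + 2/9*1/6 + 7/18*1/3 = 25/108
  d_3[2] = 7/18*1/2 + 2/9*1/2 + 7/18*1/6 = 10/27
d_3 = (0=43/108, 1=25/108, 2=10/27)
  d_4[0] = 43/108*1/3 + 25/108*1/3 + 10/27*1/2 = 32/81
  d_4[1] = 43/108*1/6 + 25/108*1/6 + 10/27*1/3 = 37/162
  d_4[2] = 43/108*1/2 + 25/108*1/2 + 10/27*1/6 = 61/162
d_4 = (0=32/81, 1=37/162, 2=61/162)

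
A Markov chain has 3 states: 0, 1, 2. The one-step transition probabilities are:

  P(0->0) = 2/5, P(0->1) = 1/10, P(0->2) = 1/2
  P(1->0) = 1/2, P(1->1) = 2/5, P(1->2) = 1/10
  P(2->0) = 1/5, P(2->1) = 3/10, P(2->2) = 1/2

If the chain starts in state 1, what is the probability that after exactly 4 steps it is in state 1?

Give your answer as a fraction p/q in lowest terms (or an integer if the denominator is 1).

Answer: 158/625

Derivation:
Computing P^4 by repeated multiplication:
P^1 =
  0: [2/5, 1/10, 1/2]
  1: [1/2, 2/5, 1/10]
  2: [1/5, 3/10, 1/2]
P^2 =
  0: [31/100, 23/100, 23/50]
  1: [21/50, 6/25, 17/50]
  2: [33/100, 29/100, 19/50]
P^3 =
  0: [331/1000, 261/1000, 51/125]
  1: [89/250, 6/25, 101/250]
  2: [353/1000, 263/1000, 48/125]
P^4 =
  0: [689/2000, 2599/10000, 989/2500]
  1: [429/1250, 158/625, 101/250]
  2: [699/2000, 2557/10000, 987/2500]

(P^4)[1 -> 1] = 158/625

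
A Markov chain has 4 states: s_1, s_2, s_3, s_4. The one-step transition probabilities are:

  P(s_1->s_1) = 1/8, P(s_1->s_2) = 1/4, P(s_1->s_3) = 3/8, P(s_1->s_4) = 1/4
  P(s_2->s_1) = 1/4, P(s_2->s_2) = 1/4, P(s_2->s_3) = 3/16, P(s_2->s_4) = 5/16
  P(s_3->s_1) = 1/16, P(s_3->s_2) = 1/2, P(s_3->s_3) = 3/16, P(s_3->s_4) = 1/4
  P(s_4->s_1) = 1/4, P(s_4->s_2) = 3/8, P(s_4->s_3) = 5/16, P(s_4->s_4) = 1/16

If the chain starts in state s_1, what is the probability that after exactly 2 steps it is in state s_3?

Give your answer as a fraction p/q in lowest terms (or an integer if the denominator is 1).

Answer: 31/128

Derivation:
Computing P^2 by repeated multiplication:
P^1 =
  s_1: [1/8, 1/4, 3/8, 1/4]
  s_2: [1/4, 1/4, 3/16, 5/16]
  s_3: [1/16, 1/2, 3/16, 1/4]
  s_4: [1/4, 3/8, 5/16, 1/16]
P^2 =
  s_1: [21/128, 3/8, 31/128, 7/32]
  s_2: [47/256, 43/128, 35/128, 53/256]
  s_3: [53/256, 21/64, 59/256, 15/64]
  s_4: [41/256, 43/128, 31/128, 67/256]

(P^2)[s_1 -> s_3] = 31/128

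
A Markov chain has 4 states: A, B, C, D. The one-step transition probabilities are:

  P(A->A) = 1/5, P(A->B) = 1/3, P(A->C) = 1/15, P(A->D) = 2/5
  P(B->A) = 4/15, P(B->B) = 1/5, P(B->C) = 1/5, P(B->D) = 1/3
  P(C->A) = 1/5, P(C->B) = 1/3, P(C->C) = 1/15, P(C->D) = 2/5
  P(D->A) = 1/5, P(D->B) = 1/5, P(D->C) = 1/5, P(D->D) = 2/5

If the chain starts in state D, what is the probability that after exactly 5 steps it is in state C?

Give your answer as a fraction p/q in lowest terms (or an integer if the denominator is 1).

Computing P^5 by repeated multiplication:
P^1 =
  A: [1/5, 1/3, 1/15, 2/5]
  B: [4/15, 1/5, 1/5, 1/3]
  C: [1/5, 1/3, 1/15, 2/5]
  D: [1/5, 1/5, 1/5, 2/5]
P^2 =
  A: [2/9, 53/225, 37/225, 17/45]
  B: [16/75, 59/225, 31/225, 29/75]
  C: [2/9, 53/225, 37/225, 17/45]
  D: [16/75, 19/75, 11/75, 29/75]
P^3 =
  A: [728/3375, 283/1125, 167/1125, 1297/3375]
  B: [734/3375, 833/3375, 517/3375, 1291/3375]
  C: [728/3375, 283/1125, 167/1125, 1297/3375]
  D: [244/1125, 31/125, 19/125, 431/1125]
P^4 =
  A: [3658/16875, 12583/50625, 7667/50625, 6467/16875]
  B: [10958/50625, 1403/5625, 847/5625, 19417/50625]
  C: [3658/16875, 12583/50625, 7667/50625, 6467/16875]
  D: [406/1875, 841/3375, 509/3375, 719/1875]
P^5 =
  A: [164458/759375, 189157/759375, 114593/759375, 291167/759375]
  B: [18278/84375, 189037/759375, 114713/759375, 32347/84375]
  C: [164458/759375, 189157/759375, 114593/759375, 291167/759375]
  D: [10966/50625, 63023/253125, 38227/253125, 19409/50625]

(P^5)[D -> C] = 38227/253125

Answer: 38227/253125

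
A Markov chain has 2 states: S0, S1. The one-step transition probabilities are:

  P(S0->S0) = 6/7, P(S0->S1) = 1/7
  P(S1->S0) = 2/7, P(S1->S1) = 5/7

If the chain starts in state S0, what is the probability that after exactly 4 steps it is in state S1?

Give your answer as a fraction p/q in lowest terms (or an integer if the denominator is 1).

Answer: 715/2401

Derivation:
Computing P^4 by repeated multiplication:
P^1 =
  S0: [6/7, 1/7]
  S1: [2/7, 5/7]
P^2 =
  S0: [38/49, 11/49]
  S1: [22/49, 27/49]
P^3 =
  S0: [250/343, 93/343]
  S1: [186/343, 157/343]
P^4 =
  S0: [1686/2401, 715/2401]
  S1: [1430/2401, 971/2401]

(P^4)[S0 -> S1] = 715/2401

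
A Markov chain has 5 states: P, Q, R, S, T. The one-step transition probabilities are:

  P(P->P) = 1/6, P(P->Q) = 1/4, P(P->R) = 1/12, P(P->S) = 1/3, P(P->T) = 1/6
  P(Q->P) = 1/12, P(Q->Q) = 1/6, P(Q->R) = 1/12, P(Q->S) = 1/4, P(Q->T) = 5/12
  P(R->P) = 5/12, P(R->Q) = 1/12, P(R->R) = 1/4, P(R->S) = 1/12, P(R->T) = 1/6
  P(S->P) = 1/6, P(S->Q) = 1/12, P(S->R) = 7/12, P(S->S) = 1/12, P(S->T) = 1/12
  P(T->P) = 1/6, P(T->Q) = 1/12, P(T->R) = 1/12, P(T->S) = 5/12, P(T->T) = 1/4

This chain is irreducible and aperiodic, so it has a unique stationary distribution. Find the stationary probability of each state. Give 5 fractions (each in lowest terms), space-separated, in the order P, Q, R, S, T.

Answer: 243/1133 1619/12463 2923/12463 5589/24926 4907/24926

Derivation:
The stationary distribution satisfies pi = pi * P, i.e.:
  pi_P = 1/6*pi_P + 1/12*pi_Q + 5/12*pi_R + 1/6*pi_S + 1/6*pi_T
  pi_Q = 1/4*pi_P + 1/6*pi_Q + 1/12*pi_R + 1/12*pi_S + 1/12*pi_T
  pi_R = 1/12*pi_P + 1/12*pi_Q + 1/4*pi_R + 7/12*pi_S + 1/12*pi_T
  pi_S = 1/3*pi_P + 1/4*pi_Q + 1/12*pi_R + 1/12*pi_S + 5/12*pi_T
  pi_T = 1/6*pi_P + 5/12*pi_Q + 1/6*pi_R + 1/12*pi_S + 1/4*pi_T
with normalization: pi_P + pi_Q + pi_R + pi_S + pi_T = 1.

Using the first 4 balance equations plus normalization, the linear system A*pi = b is:
  [-5/6, 1/12, 5/12, 1/6, 1/6] . pi = 0
  [1/4, -5/6, 1/12, 1/12, 1/12] . pi = 0
  [1/12, 1/12, -3/4, 7/12, 1/12] . pi = 0
  [1/3, 1/4, 1/12, -11/12, 5/12] . pi = 0
  [1, 1, 1, 1, 1] . pi = 1

Solving yields:
  pi_P = 243/1133
  pi_Q = 1619/12463
  pi_R = 2923/12463
  pi_S = 5589/24926
  pi_T = 4907/24926

Verification (pi * P):
  243/1133*1/6 + 1619/12463*1/12 + 2923/12463*5/12 + 5589/24926*1/6 + 4907/24926*1/6 = 243/1133 = pi_P  (ok)
  243/1133*1/4 + 1619/12463*1/6 + 2923/12463*1/12 + 5589/24926*1/12 + 4907/24926*1/12 = 1619/12463 = pi_Q  (ok)
  243/1133*1/12 + 1619/12463*1/12 + 2923/12463*1/4 + 5589/24926*7/12 + 4907/24926*1/12 = 2923/12463 = pi_R  (ok)
  243/1133*1/3 + 1619/12463*1/4 + 2923/12463*1/12 + 5589/24926*1/12 + 4907/24926*5/12 = 5589/24926 = pi_S  (ok)
  243/1133*1/6 + 1619/12463*5/12 + 2923/12463*1/6 + 5589/24926*1/12 + 4907/24926*1/4 = 4907/24926 = pi_T  (ok)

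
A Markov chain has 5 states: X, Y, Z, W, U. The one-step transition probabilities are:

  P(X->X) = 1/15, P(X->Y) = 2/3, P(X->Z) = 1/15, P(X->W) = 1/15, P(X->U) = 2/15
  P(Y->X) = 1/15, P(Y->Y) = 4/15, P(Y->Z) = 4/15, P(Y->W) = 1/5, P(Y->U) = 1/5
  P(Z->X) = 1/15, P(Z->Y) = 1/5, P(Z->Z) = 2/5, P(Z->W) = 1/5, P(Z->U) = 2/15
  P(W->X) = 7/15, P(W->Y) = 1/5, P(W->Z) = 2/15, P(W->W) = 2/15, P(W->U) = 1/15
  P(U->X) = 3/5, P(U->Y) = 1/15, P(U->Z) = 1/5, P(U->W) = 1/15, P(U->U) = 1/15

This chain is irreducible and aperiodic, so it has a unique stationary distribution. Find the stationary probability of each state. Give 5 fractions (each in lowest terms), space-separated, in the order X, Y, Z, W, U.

The stationary distribution satisfies pi = pi * P, i.e.:
  pi_X = 1/15*pi_X + 1/15*pi_Y + 1/15*pi_Z + 7/15*pi_W + 3/5*pi_U
  pi_Y = 2/3*pi_X + 4/15*pi_Y + 1/5*pi_Z + 1/5*pi_W + 1/15*pi_U
  pi_Z = 1/15*pi_X + 4/15*pi_Y + 2/5*pi_Z + 2/15*pi_W + 1/5*pi_U
  pi_W = 1/15*pi_X + 1/5*pi_Y + 1/5*pi_Z + 2/15*pi_W + 1/15*pi_U
  pi_U = 2/15*pi_X + 1/5*pi_Y + 2/15*pi_Z + 1/15*pi_W + 1/15*pi_U
with normalization: pi_X + pi_Y + pi_Z + pi_W + pi_U = 1.

Using the first 4 balance equations plus normalization, the linear system A*pi = b is:
  [-14/15, 1/15, 1/15, 7/15, 3/5] . pi = 0
  [2/3, -11/15, 1/5, 1/5, 1/15] . pi = 0
  [1/15, 4/15, -3/5, 2/15, 1/5] . pi = 0
  [1/15, 1/5, 1/5, -13/15, 1/15] . pi = 0
  [1, 1, 1, 1, 1] . pi = 1

Solving yields:
  pi_X = 2729/13874
  pi_Y = 8143/27748
  pi_Z = 1592/6937
  pi_W = 4055/27748
  pi_U = 133/991

Verification (pi * P):
  2729/13874*1/15 + 8143/27748*1/15 + 1592/6937*1/15 + 4055/27748*7/15 + 133/991*3/5 = 2729/13874 = pi_X  (ok)
  2729/13874*2/3 + 8143/27748*4/15 + 1592/6937*1/5 + 4055/27748*1/5 + 133/991*1/15 = 8143/27748 = pi_Y  (ok)
  2729/13874*1/15 + 8143/27748*4/15 + 1592/6937*2/5 + 4055/27748*2/15 + 133/991*1/5 = 1592/6937 = pi_Z  (ok)
  2729/13874*1/15 + 8143/27748*1/5 + 1592/6937*1/5 + 4055/27748*2/15 + 133/991*1/15 = 4055/27748 = pi_W  (ok)
  2729/13874*2/15 + 8143/27748*1/5 + 1592/6937*2/15 + 4055/27748*1/15 + 133/991*1/15 = 133/991 = pi_U  (ok)

Answer: 2729/13874 8143/27748 1592/6937 4055/27748 133/991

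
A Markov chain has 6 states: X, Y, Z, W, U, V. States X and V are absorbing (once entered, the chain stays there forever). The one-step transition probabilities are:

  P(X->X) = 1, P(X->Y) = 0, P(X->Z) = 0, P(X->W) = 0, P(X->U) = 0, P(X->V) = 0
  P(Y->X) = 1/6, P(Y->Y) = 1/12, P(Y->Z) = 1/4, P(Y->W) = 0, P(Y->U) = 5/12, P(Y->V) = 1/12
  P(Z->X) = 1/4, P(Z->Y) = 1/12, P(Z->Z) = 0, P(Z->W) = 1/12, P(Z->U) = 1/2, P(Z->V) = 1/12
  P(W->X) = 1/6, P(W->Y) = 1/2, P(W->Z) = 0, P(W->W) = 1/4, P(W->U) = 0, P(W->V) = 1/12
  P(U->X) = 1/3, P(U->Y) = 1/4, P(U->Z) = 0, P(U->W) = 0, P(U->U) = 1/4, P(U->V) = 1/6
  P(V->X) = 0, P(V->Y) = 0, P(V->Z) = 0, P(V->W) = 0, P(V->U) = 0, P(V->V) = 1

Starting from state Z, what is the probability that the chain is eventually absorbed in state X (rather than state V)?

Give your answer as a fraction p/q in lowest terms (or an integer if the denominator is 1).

Answer: 634/909

Derivation:
Let a_i = P(absorbed in X | start in state i).
Boundary conditions: a_X = 1, a_V = 0.
For each transient state i, a_i = sum_j P(i->j) * a_j:
  a_Y = 1/6*a_X + 1/12*a_Y + 1/4*a_Z + 0*a_W + 5/12*a_U + 1/12*a_V
  a_Z = 1/4*a_X + 1/12*a_Y + 0*a_Z + 1/12*a_W + 1/2*a_U + 1/12*a_V
  a_W = 1/6*a_X + 1/2*a_Y + 0*a_Z + 1/4*a_W + 0*a_U + 1/12*a_V
  a_U = 1/3*a_X + 1/4*a_Y + 0*a_Z + 0*a_W + 1/4*a_U + 1/6*a_V

Substituting a_X = 1 and a_V = 0, rearrange to (I - Q) a = r where r[i] = P(i -> X):
  [11/12, -1/4, 0, -5/12] . (a_Y, a_Z, a_W, a_U) = 1/6
  [-1/12, 1, -1/12, -1/2] . (a_Y, a_Z, a_W, a_U) = 1/4
  [-1/2, 0, 3/4, 0] . (a_Y, a_Z, a_W, a_U) = 1/6
  [-1/4, 0, 0, 3/4] . (a_Y, a_Z, a_W, a_U) = 1/3

Solving yields:
  a_Y = 205/303
  a_Z = 634/909
  a_W = 68/101
  a_U = 203/303

Starting state is Z, so the absorption probability is a_Z = 634/909.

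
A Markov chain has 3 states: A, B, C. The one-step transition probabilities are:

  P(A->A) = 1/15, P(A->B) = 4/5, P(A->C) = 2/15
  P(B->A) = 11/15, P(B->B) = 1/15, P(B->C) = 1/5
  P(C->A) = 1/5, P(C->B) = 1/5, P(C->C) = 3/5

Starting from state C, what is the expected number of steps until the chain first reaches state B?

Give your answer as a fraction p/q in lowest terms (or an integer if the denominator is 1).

Answer: 85/26

Derivation:
Let h_i = expected steps to first reach B from state i.
Boundary: h_B = 0.
First-step equations for the other states:
  h_A = 1 + 1/15*h_A + 4/5*h_B + 2/15*h_C
  h_C = 1 + 1/5*h_A + 1/5*h_B + 3/5*h_C

Substituting h_B = 0 and rearranging gives the linear system (I - Q) h = 1:
  [14/15, -2/15] . (h_A, h_C) = 1
  [-1/5, 2/5] . (h_A, h_C) = 1

Solving yields:
  h_A = 20/13
  h_C = 85/26

Starting state is C, so the expected hitting time is h_C = 85/26.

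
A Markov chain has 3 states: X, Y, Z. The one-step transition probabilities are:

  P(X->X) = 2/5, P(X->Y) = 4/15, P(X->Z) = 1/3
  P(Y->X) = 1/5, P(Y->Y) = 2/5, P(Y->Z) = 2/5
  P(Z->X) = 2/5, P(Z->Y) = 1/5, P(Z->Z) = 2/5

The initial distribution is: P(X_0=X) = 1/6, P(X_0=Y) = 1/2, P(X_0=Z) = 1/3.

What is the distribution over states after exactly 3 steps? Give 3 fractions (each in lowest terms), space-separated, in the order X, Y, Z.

Answer: 773/2250 1883/6750 1274/3375

Derivation:
Propagating the distribution step by step (d_{t+1} = d_t * P):
d_0 = (X=1/6, Y=1/2, Z=1/3)
  d_1[X] = 1/6*2/5 + 1/2*1/5 + 1/3*2/5 = 3/10
  d_1[Y] = 1/6*4/15 + 1/2*2/5 + 1/3*1/5 = 14/45
  d_1[Z] = 1/6*1/3 + 1/2*2/5 + 1/3*2/5 = 7/18
d_1 = (X=3/10, Y=14/45, Z=7/18)
  d_2[X] = 3/10*2/5 + 14/45*1/5 + 7/18*2/5 = 76/225
  d_2[Y] = 3/10*4/15 + 14/45*2/5 + 7/18*1/5 = 127/450
  d_2[Z] = 3/10*1/3 + 14/45*2/5 + 7/18*2/5 = 19/50
d_2 = (X=76/225, Y=127/450, Z=19/50)
  d_3[X] = 76/225*2/5 + 127/450*1/5 + 19/50*2/5 = 773/2250
  d_3[Y] = 76/225*4/15 + 127/450*2/5 + 19/50*1/5 = 1883/6750
  d_3[Z] = 76/225*1/3 + 127/450*2/5 + 19/50*2/5 = 1274/3375
d_3 = (X=773/2250, Y=1883/6750, Z=1274/3375)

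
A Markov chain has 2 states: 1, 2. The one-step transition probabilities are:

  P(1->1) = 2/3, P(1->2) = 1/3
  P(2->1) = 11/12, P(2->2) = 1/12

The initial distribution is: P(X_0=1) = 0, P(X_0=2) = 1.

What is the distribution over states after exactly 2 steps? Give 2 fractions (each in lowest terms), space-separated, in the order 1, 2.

Answer: 11/16 5/16

Derivation:
Propagating the distribution step by step (d_{t+1} = d_t * P):
d_0 = (1=0, 2=1)
  d_1[1] = 0*2/3 + 1*11/12 = 11/12
  d_1[2] = 0*1/3 + 1*1/12 = 1/12
d_1 = (1=11/12, 2=1/12)
  d_2[1] = 11/12*2/3 + 1/12*11/12 = 11/16
  d_2[2] = 11/12*1/3 + 1/12*1/12 = 5/16
d_2 = (1=11/16, 2=5/16)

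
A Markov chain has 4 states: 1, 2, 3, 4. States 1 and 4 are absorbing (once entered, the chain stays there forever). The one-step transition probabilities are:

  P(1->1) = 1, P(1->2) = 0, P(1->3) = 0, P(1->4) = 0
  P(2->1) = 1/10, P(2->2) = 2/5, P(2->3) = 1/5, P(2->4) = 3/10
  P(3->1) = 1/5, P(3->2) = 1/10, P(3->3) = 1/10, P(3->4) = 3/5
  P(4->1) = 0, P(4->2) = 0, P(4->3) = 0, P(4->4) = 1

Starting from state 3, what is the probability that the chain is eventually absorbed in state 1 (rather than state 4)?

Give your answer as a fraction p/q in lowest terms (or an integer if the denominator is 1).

Let a_i = P(absorbed in 1 | start in state i).
Boundary conditions: a_1 = 1, a_4 = 0.
For each transient state i, a_i = sum_j P(i->j) * a_j:
  a_2 = 1/10*a_1 + 2/5*a_2 + 1/5*a_3 + 3/10*a_4
  a_3 = 1/5*a_1 + 1/10*a_2 + 1/10*a_3 + 3/5*a_4

Substituting a_1 = 1 and a_4 = 0, rearrange to (I - Q) a = r where r[i] = P(i -> 1):
  [3/5, -1/5] . (a_2, a_3) = 1/10
  [-1/10, 9/10] . (a_2, a_3) = 1/5

Solving yields:
  a_2 = 1/4
  a_3 = 1/4

Starting state is 3, so the absorption probability is a_3 = 1/4.

Answer: 1/4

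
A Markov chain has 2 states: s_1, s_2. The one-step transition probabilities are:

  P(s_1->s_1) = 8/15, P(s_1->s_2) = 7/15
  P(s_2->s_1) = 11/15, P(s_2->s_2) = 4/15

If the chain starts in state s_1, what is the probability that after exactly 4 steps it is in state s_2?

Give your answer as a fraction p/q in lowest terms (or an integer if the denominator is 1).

Computing P^4 by repeated multiplication:
P^1 =
  s_1: [8/15, 7/15]
  s_2: [11/15, 4/15]
P^2 =
  s_1: [47/75, 28/75]
  s_2: [44/75, 31/75]
P^3 =
  s_1: [76/125, 49/125]
  s_2: [77/125, 48/125]
P^4 =
  s_1: [1147/1875, 728/1875]
  s_2: [1144/1875, 731/1875]

(P^4)[s_1 -> s_2] = 728/1875

Answer: 728/1875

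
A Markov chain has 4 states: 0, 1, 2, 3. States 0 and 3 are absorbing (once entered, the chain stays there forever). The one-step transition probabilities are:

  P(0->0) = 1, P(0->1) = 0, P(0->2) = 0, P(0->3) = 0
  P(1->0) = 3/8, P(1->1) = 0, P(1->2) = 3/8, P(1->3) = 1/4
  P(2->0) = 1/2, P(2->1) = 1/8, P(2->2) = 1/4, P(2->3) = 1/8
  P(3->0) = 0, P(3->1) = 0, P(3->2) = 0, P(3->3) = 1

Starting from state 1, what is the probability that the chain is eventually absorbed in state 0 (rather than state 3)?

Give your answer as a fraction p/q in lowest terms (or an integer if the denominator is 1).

Let a_i = P(absorbed in 0 | start in state i).
Boundary conditions: a_0 = 1, a_3 = 0.
For each transient state i, a_i = sum_j P(i->j) * a_j:
  a_1 = 3/8*a_0 + 0*a_1 + 3/8*a_2 + 1/4*a_3
  a_2 = 1/2*a_0 + 1/8*a_1 + 1/4*a_2 + 1/8*a_3

Substituting a_0 = 1 and a_3 = 0, rearrange to (I - Q) a = r where r[i] = P(i -> 0):
  [1, -3/8] . (a_1, a_2) = 3/8
  [-1/8, 3/4] . (a_1, a_2) = 1/2

Solving yields:
  a_1 = 2/3
  a_2 = 7/9

Starting state is 1, so the absorption probability is a_1 = 2/3.

Answer: 2/3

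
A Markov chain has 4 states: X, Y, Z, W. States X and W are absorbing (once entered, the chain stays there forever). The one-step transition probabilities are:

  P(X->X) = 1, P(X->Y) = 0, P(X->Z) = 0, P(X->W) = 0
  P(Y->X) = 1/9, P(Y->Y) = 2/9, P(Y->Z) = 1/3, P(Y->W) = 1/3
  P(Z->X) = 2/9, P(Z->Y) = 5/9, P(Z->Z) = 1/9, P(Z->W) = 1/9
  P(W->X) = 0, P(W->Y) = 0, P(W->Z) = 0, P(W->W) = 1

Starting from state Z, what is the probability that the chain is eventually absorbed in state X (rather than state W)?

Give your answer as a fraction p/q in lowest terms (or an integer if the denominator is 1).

Let a_i = P(absorbed in X | start in state i).
Boundary conditions: a_X = 1, a_W = 0.
For each transient state i, a_i = sum_j P(i->j) * a_j:
  a_Y = 1/9*a_X + 2/9*a_Y + 1/3*a_Z + 1/3*a_W
  a_Z = 2/9*a_X + 5/9*a_Y + 1/9*a_Z + 1/9*a_W

Substituting a_X = 1 and a_W = 0, rearrange to (I - Q) a = r where r[i] = P(i -> X):
  [7/9, -1/3] . (a_Y, a_Z) = 1/9
  [-5/9, 8/9] . (a_Y, a_Z) = 2/9

Solving yields:
  a_Y = 14/41
  a_Z = 19/41

Starting state is Z, so the absorption probability is a_Z = 19/41.

Answer: 19/41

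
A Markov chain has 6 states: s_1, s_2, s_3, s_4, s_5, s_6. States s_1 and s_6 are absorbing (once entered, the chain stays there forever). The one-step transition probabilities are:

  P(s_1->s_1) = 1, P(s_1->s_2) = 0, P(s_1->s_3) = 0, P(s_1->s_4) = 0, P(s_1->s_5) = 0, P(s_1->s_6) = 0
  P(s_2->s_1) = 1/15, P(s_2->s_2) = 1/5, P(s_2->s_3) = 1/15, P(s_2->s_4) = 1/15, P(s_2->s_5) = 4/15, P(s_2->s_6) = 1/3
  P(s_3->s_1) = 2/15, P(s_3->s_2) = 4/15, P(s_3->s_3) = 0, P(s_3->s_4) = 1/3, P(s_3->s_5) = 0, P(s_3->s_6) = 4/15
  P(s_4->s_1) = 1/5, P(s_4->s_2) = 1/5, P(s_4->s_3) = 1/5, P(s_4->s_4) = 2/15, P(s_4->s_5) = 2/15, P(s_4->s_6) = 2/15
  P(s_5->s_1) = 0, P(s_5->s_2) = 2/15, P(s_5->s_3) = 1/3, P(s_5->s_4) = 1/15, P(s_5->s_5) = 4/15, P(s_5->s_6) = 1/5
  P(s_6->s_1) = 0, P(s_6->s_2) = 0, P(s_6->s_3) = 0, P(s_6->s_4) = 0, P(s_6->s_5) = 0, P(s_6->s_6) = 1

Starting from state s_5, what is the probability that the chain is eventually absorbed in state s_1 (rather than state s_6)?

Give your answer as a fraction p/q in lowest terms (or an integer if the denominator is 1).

Let a_i = P(absorbed in s_1 | start in state i).
Boundary conditions: a_s_1 = 1, a_s_6 = 0.
For each transient state i, a_i = sum_j P(i->j) * a_j:
  a_s_2 = 1/15*a_s_1 + 1/5*a_s_2 + 1/15*a_s_3 + 1/15*a_s_4 + 4/15*a_s_5 + 1/3*a_s_6
  a_s_3 = 2/15*a_s_1 + 4/15*a_s_2 + 0*a_s_3 + 1/3*a_s_4 + 0*a_s_5 + 4/15*a_s_6
  a_s_4 = 1/5*a_s_1 + 1/5*a_s_2 + 1/5*a_s_3 + 2/15*a_s_4 + 2/15*a_s_5 + 2/15*a_s_6
  a_s_5 = 0*a_s_1 + 2/15*a_s_2 + 1/3*a_s_3 + 1/15*a_s_4 + 4/15*a_s_5 + 1/5*a_s_6

Substituting a_s_1 = 1 and a_s_6 = 0, rearrange to (I - Q) a = r where r[i] = P(i -> s_1):
  [4/5, -1/15, -1/15, -4/15] . (a_s_2, a_s_3, a_s_4, a_s_5) = 1/15
  [-4/15, 1, -1/3, 0] . (a_s_2, a_s_3, a_s_4, a_s_5) = 2/15
  [-1/5, -1/5, 13/15, -2/15] . (a_s_2, a_s_3, a_s_4, a_s_5) = 1/5
  [-2/15, -1/3, -1/15, 11/15] . (a_s_2, a_s_3, a_s_4, a_s_5) = 0

Solving yields:
  a_s_2 = 52/241
  a_s_3 = 5867/18316
  a_s_4 = 7113/18316
  a_s_5 = 1008/4579

Starting state is s_5, so the absorption probability is a_s_5 = 1008/4579.

Answer: 1008/4579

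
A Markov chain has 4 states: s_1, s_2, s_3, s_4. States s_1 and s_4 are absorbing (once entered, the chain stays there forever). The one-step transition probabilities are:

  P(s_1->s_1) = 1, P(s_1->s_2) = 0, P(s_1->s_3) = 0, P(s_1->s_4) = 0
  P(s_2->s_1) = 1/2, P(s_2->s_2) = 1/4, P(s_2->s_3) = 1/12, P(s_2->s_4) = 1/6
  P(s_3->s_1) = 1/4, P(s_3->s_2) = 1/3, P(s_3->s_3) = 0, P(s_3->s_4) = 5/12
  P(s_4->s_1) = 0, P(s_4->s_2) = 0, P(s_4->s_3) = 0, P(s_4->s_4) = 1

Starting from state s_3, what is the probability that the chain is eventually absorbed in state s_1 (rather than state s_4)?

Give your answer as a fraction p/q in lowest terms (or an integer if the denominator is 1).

Let a_i = P(absorbed in s_1 | start in state i).
Boundary conditions: a_s_1 = 1, a_s_4 = 0.
For each transient state i, a_i = sum_j P(i->j) * a_j:
  a_s_2 = 1/2*a_s_1 + 1/4*a_s_2 + 1/12*a_s_3 + 1/6*a_s_4
  a_s_3 = 1/4*a_s_1 + 1/3*a_s_2 + 0*a_s_3 + 5/12*a_s_4

Substituting a_s_1 = 1 and a_s_4 = 0, rearrange to (I - Q) a = r where r[i] = P(i -> s_1):
  [3/4, -1/12] . (a_s_2, a_s_3) = 1/2
  [-1/3, 1] . (a_s_2, a_s_3) = 1/4

Solving yields:
  a_s_2 = 75/104
  a_s_3 = 51/104

Starting state is s_3, so the absorption probability is a_s_3 = 51/104.

Answer: 51/104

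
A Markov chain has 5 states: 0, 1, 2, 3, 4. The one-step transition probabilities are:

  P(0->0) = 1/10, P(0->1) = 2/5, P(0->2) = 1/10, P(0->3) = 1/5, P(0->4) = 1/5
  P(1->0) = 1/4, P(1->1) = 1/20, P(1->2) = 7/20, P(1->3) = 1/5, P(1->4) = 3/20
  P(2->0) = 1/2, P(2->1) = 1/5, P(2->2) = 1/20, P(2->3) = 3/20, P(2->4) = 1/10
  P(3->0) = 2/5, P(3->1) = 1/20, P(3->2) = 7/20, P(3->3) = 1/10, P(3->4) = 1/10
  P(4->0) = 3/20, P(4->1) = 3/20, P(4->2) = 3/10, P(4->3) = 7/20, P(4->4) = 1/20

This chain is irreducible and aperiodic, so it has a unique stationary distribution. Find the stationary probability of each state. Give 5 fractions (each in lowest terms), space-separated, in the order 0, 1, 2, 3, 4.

Answer: 42024/151885 5819/30377 32047/151885 28866/151885 19853/151885

Derivation:
The stationary distribution satisfies pi = pi * P, i.e.:
  pi_0 = 1/10*pi_0 + 1/4*pi_1 + 1/2*pi_2 + 2/5*pi_3 + 3/20*pi_4
  pi_1 = 2/5*pi_0 + 1/20*pi_1 + 1/5*pi_2 + 1/20*pi_3 + 3/20*pi_4
  pi_2 = 1/10*pi_0 + 7/20*pi_1 + 1/20*pi_2 + 7/20*pi_3 + 3/10*pi_4
  pi_3 = 1/5*pi_0 + 1/5*pi_1 + 3/20*pi_2 + 1/10*pi_3 + 7/20*pi_4
  pi_4 = 1/5*pi_0 + 3/20*pi_1 + 1/10*pi_2 + 1/10*pi_3 + 1/20*pi_4
with normalization: pi_0 + pi_1 + pi_2 + pi_3 + pi_4 = 1.

Using the first 4 balance equations plus normalization, the linear system A*pi = b is:
  [-9/10, 1/4, 1/2, 2/5, 3/20] . pi = 0
  [2/5, -19/20, 1/5, 1/20, 3/20] . pi = 0
  [1/10, 7/20, -19/20, 7/20, 3/10] . pi = 0
  [1/5, 1/5, 3/20, -9/10, 7/20] . pi = 0
  [1, 1, 1, 1, 1] . pi = 1

Solving yields:
  pi_0 = 42024/151885
  pi_1 = 5819/30377
  pi_2 = 32047/151885
  pi_3 = 28866/151885
  pi_4 = 19853/151885

Verification (pi * P):
  42024/151885*1/10 + 5819/30377*1/4 + 32047/151885*1/2 + 28866/151885*2/5 + 19853/151885*3/20 = 42024/151885 = pi_0  (ok)
  42024/151885*2/5 + 5819/30377*1/20 + 32047/151885*1/5 + 28866/151885*1/20 + 19853/151885*3/20 = 5819/30377 = pi_1  (ok)
  42024/151885*1/10 + 5819/30377*7/20 + 32047/151885*1/20 + 28866/151885*7/20 + 19853/151885*3/10 = 32047/151885 = pi_2  (ok)
  42024/151885*1/5 + 5819/30377*1/5 + 32047/151885*3/20 + 28866/151885*1/10 + 19853/151885*7/20 = 28866/151885 = pi_3  (ok)
  42024/151885*1/5 + 5819/30377*3/20 + 32047/151885*1/10 + 28866/151885*1/10 + 19853/151885*1/20 = 19853/151885 = pi_4  (ok)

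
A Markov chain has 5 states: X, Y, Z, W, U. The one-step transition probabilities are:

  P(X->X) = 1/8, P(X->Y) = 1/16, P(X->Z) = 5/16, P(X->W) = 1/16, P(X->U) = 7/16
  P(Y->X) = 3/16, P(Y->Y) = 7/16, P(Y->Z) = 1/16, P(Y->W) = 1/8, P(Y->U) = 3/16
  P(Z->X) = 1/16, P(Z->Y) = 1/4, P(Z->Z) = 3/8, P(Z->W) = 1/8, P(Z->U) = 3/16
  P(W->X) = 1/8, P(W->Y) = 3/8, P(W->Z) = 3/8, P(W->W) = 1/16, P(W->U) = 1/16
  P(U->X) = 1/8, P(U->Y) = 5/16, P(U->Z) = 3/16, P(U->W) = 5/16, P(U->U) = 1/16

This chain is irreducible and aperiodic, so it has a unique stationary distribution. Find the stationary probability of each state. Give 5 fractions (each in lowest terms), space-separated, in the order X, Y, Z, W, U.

The stationary distribution satisfies pi = pi * P, i.e.:
  pi_X = 1/8*pi_X + 3/16*pi_Y + 1/16*pi_Z + 1/8*pi_W + 1/8*pi_U
  pi_Y = 1/16*pi_X + 7/16*pi_Y + 1/4*pi_Z + 3/8*pi_W + 5/16*pi_U
  pi_Z = 5/16*pi_X + 1/16*pi_Y + 3/8*pi_Z + 3/8*pi_W + 3/16*pi_U
  pi_W = 1/16*pi_X + 1/8*pi_Y + 1/8*pi_Z + 1/16*pi_W + 5/16*pi_U
  pi_U = 7/16*pi_X + 3/16*pi_Y + 3/16*pi_Z + 1/16*pi_W + 1/16*pi_U
with normalization: pi_X + pi_Y + pi_Z + pi_W + pi_U = 1.

Using the first 4 balance equations plus normalization, the linear system A*pi = b is:
  [-7/8, 3/16, 1/16, 1/8, 1/8] . pi = 0
  [1/16, -9/16, 1/4, 3/8, 5/16] . pi = 0
  [5/16, 1/16, -5/8, 3/8, 3/16] . pi = 0
  [1/16, 1/8, 1/8, -15/16, 5/16] . pi = 0
  [1, 1, 1, 1, 1] . pi = 1

Solving yields:
  pi_X = 1337/10294
  pi_Y = 9677/30882
  pi_Z = 7265/30882
  pi_W = 1459/10294
  pi_U = 2776/15441

Verification (pi * P):
  1337/10294*1/8 + 9677/30882*3/16 + 7265/30882*1/16 + 1459/10294*1/8 + 2776/15441*1/8 = 1337/10294 = pi_X  (ok)
  1337/10294*1/16 + 9677/30882*7/16 + 7265/30882*1/4 + 1459/10294*3/8 + 2776/15441*5/16 = 9677/30882 = pi_Y  (ok)
  1337/10294*5/16 + 9677/30882*1/16 + 7265/30882*3/8 + 1459/10294*3/8 + 2776/15441*3/16 = 7265/30882 = pi_Z  (ok)
  1337/10294*1/16 + 9677/30882*1/8 + 7265/30882*1/8 + 1459/10294*1/16 + 2776/15441*5/16 = 1459/10294 = pi_W  (ok)
  1337/10294*7/16 + 9677/30882*3/16 + 7265/30882*3/16 + 1459/10294*1/16 + 2776/15441*1/16 = 2776/15441 = pi_U  (ok)

Answer: 1337/10294 9677/30882 7265/30882 1459/10294 2776/15441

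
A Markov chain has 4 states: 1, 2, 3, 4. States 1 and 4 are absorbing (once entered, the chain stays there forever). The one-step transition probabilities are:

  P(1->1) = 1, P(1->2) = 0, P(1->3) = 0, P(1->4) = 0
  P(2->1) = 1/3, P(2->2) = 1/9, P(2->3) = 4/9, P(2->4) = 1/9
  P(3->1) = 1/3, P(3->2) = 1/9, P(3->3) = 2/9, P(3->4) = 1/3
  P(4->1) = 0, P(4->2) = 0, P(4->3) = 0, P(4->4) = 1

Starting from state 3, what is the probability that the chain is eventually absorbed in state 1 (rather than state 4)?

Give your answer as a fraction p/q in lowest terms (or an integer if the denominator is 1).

Let a_i = P(absorbed in 1 | start in state i).
Boundary conditions: a_1 = 1, a_4 = 0.
For each transient state i, a_i = sum_j P(i->j) * a_j:
  a_2 = 1/3*a_1 + 1/9*a_2 + 4/9*a_3 + 1/9*a_4
  a_3 = 1/3*a_1 + 1/9*a_2 + 2/9*a_3 + 1/3*a_4

Substituting a_1 = 1 and a_4 = 0, rearrange to (I - Q) a = r where r[i] = P(i -> 1):
  [8/9, -4/9] . (a_2, a_3) = 1/3
  [-1/9, 7/9] . (a_2, a_3) = 1/3

Solving yields:
  a_2 = 33/52
  a_3 = 27/52

Starting state is 3, so the absorption probability is a_3 = 27/52.

Answer: 27/52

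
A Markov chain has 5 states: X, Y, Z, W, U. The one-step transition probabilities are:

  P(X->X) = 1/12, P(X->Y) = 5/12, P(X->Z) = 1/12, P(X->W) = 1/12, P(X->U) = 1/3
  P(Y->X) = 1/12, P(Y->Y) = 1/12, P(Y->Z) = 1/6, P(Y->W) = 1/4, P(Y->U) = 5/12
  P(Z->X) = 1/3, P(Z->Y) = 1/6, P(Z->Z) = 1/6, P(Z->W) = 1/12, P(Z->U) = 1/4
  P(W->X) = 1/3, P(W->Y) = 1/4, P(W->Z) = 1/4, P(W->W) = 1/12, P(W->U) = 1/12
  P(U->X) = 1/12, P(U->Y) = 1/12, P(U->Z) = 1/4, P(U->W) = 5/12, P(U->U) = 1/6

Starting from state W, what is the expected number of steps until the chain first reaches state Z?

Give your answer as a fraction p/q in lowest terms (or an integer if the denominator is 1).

Let h_i = expected steps to first reach Z from state i.
Boundary: h_Z = 0.
First-step equations for the other states:
  h_X = 1 + 1/12*h_X + 5/12*h_Y + 1/12*h_Z + 1/12*h_W + 1/3*h_U
  h_Y = 1 + 1/12*h_X + 1/12*h_Y + 1/6*h_Z + 1/4*h_W + 5/12*h_U
  h_W = 1 + 1/3*h_X + 1/4*h_Y + 1/4*h_Z + 1/12*h_W + 1/12*h_U
  h_U = 1 + 1/12*h_X + 1/12*h_Y + 1/4*h_Z + 5/12*h_W + 1/6*h_U

Substituting h_Z = 0 and rearranging gives the linear system (I - Q) h = 1:
  [11/12, -5/12, -1/12, -1/3] . (h_X, h_Y, h_W, h_U) = 1
  [-1/12, 11/12, -1/4, -5/12] . (h_X, h_Y, h_W, h_U) = 1
  [-1/3, -1/4, 11/12, -1/12] . (h_X, h_Y, h_W, h_U) = 1
  [-1/12, -1/12, -5/12, 5/6] . (h_X, h_Y, h_W, h_U) = 1

Solving yields:
  h_X = 8904/1595
  h_Y = 8136/1595
  h_W = 7884/1595
  h_U = 1512/319

Starting state is W, so the expected hitting time is h_W = 7884/1595.

Answer: 7884/1595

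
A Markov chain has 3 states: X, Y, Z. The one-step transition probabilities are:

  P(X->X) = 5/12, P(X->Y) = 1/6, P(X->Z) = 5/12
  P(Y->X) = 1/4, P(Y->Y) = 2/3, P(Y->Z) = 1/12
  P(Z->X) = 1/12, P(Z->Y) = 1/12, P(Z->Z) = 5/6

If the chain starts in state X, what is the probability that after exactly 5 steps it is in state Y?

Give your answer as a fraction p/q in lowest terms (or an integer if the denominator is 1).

Answer: 58657/248832

Derivation:
Computing P^5 by repeated multiplication:
P^1 =
  X: [5/12, 1/6, 5/12]
  Y: [1/4, 2/3, 1/12]
  Z: [1/12, 1/12, 5/6]
P^2 =
  X: [1/4, 31/144, 77/144]
  Y: [5/18, 71/144, 11/48]
  Z: [1/8, 5/36, 53/72]
P^3 =
  X: [175/864, 397/1728, 109/192]
  Y: [223/864, 227/576, 601/1728]
  Z: [4/27, 151/864, 65/96]
P^4 =
  X: [1961/10368, 1619/6912, 11957/20736]
  Y: [2437/10368, 6941/20736, 8921/20736]
  Z: [839/5184, 683/3456, 6641/10368]
P^5 =
  X: [23069/124416, 58657/248832, 144037/248832]
  Y: [9019/41472, 74197/248832, 120521/248832]
  Z: [10589/62208, 26389/124416, 76849/124416]

(P^5)[X -> Y] = 58657/248832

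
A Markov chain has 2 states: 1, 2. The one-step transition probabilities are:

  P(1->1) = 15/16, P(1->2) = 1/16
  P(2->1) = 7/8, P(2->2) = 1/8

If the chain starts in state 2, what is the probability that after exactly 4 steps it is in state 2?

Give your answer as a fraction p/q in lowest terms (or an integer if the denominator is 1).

Computing P^4 by repeated multiplication:
P^1 =
  1: [15/16, 1/16]
  2: [7/8, 1/8]
P^2 =
  1: [239/256, 17/256]
  2: [119/128, 9/128]
P^3 =
  1: [3823/4096, 273/4096]
  2: [1911/2048, 137/2048]
P^4 =
  1: [61167/65536, 4369/65536]
  2: [30583/32768, 2185/32768]

(P^4)[2 -> 2] = 2185/32768

Answer: 2185/32768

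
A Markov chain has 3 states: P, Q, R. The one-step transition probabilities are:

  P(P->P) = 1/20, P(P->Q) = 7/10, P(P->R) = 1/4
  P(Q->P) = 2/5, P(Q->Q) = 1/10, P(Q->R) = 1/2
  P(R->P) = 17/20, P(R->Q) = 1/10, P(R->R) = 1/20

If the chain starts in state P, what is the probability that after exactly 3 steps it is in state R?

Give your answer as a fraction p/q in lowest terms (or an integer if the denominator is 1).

Answer: 83/400

Derivation:
Computing P^3 by repeated multiplication:
P^1 =
  P: [1/20, 7/10, 1/4]
  Q: [2/5, 1/10, 1/2]
  R: [17/20, 1/10, 1/20]
P^2 =
  P: [99/200, 13/100, 3/8]
  Q: [97/200, 17/50, 7/40]
  R: [1/8, 61/100, 53/200]
P^3 =
  P: [791/2000, 397/1000, 83/400]
  Q: [309/1000, 391/1000, 3/10]
  R: [951/2000, 7/40, 699/2000]

(P^3)[P -> R] = 83/400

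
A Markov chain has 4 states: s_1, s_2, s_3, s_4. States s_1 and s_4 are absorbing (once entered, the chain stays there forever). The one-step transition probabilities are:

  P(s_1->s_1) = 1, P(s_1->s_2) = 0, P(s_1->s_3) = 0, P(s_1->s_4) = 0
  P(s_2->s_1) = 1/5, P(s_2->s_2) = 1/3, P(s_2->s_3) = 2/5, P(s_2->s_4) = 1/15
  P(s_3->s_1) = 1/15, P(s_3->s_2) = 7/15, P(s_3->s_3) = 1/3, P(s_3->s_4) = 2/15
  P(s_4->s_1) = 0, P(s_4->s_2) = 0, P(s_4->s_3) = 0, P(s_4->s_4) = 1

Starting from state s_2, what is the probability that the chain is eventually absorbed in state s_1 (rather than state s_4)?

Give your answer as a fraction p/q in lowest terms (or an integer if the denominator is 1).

Let a_i = P(absorbed in s_1 | start in state i).
Boundary conditions: a_s_1 = 1, a_s_4 = 0.
For each transient state i, a_i = sum_j P(i->j) * a_j:
  a_s_2 = 1/5*a_s_1 + 1/3*a_s_2 + 2/5*a_s_3 + 1/15*a_s_4
  a_s_3 = 1/15*a_s_1 + 7/15*a_s_2 + 1/3*a_s_3 + 2/15*a_s_4

Substituting a_s_1 = 1 and a_s_4 = 0, rearrange to (I - Q) a = r where r[i] = P(i -> s_1):
  [2/3, -2/5] . (a_s_2, a_s_3) = 1/5
  [-7/15, 2/3] . (a_s_2, a_s_3) = 1/15

Solving yields:
  a_s_2 = 18/29
  a_s_3 = 31/58

Starting state is s_2, so the absorption probability is a_s_2 = 18/29.

Answer: 18/29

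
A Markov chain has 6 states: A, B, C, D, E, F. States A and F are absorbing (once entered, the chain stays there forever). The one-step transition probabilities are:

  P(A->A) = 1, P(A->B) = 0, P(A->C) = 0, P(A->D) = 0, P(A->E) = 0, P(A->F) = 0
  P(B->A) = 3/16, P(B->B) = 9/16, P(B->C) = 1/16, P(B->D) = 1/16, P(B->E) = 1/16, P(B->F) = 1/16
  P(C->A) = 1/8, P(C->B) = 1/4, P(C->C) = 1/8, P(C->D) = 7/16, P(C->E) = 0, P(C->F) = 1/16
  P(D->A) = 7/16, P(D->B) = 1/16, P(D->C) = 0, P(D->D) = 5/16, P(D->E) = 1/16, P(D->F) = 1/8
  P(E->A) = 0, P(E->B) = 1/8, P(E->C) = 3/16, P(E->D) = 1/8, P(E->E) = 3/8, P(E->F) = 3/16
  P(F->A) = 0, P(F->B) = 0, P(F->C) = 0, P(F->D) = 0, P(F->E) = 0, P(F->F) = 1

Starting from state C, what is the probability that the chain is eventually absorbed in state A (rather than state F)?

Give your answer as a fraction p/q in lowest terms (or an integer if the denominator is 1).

Let a_i = P(absorbed in A | start in state i).
Boundary conditions: a_A = 1, a_F = 0.
For each transient state i, a_i = sum_j P(i->j) * a_j:
  a_B = 3/16*a_A + 9/16*a_B + 1/16*a_C + 1/16*a_D + 1/16*a_E + 1/16*a_F
  a_C = 1/8*a_A + 1/4*a_B + 1/8*a_C + 7/16*a_D + 0*a_E + 1/16*a_F
  a_D = 7/16*a_A + 1/16*a_B + 0*a_C + 5/16*a_D + 1/16*a_E + 1/8*a_F
  a_E = 0*a_A + 1/8*a_B + 3/16*a_C + 1/8*a_D + 3/8*a_E + 3/16*a_F

Substituting a_A = 1 and a_F = 0, rearrange to (I - Q) a = r where r[i] = P(i -> A):
  [7/16, -1/16, -1/16, -1/16] . (a_B, a_C, a_D, a_E) = 3/16
  [-1/4, 7/8, -7/16, 0] . (a_B, a_C, a_D, a_E) = 1/8
  [-1/16, 0, 11/16, -1/16] . (a_B, a_C, a_D, a_E) = 7/16
  [-1/8, -3/16, -1/8, 5/8] . (a_B, a_C, a_D, a_E) = 0

Solving yields:
  a_B = 3287/4626
  a_C = 1664/2313
  a_D = 192/257
  a_E = 2347/4626

Starting state is C, so the absorption probability is a_C = 1664/2313.

Answer: 1664/2313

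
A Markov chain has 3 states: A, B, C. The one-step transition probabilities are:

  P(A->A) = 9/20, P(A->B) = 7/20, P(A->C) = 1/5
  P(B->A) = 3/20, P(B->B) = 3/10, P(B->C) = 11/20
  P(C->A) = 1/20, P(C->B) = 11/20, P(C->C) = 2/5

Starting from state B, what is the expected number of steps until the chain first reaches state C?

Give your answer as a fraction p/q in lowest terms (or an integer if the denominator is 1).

Let h_i = expected steps to first reach C from state i.
Boundary: h_C = 0.
First-step equations for the other states:
  h_A = 1 + 9/20*h_A + 7/20*h_B + 1/5*h_C
  h_B = 1 + 3/20*h_A + 3/10*h_B + 11/20*h_C

Substituting h_C = 0 and rearranging gives the linear system (I - Q) h = 1:
  [11/20, -7/20] . (h_A, h_B) = 1
  [-3/20, 7/10] . (h_A, h_B) = 1

Solving yields:
  h_A = 60/19
  h_B = 40/19

Starting state is B, so the expected hitting time is h_B = 40/19.

Answer: 40/19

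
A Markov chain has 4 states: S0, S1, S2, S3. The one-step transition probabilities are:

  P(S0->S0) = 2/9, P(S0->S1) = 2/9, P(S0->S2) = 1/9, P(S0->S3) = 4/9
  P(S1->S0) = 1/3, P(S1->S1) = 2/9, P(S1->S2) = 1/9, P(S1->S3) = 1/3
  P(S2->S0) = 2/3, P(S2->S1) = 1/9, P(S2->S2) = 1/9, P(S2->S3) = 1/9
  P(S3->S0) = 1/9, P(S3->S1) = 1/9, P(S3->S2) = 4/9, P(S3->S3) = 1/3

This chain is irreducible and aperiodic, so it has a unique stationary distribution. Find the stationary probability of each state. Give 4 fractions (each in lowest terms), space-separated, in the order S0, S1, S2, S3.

The stationary distribution satisfies pi = pi * P, i.e.:
  pi_S0 = 2/9*pi_S0 + 1/3*pi_S1 + 2/3*pi_S2 + 1/9*pi_S3
  pi_S1 = 2/9*pi_S0 + 2/9*pi_S1 + 1/9*pi_S2 + 1/9*pi_S3
  pi_S2 = 1/9*pi_S0 + 1/9*pi_S1 + 1/9*pi_S2 + 4/9*pi_S3
  pi_S3 = 4/9*pi_S0 + 1/3*pi_S1 + 1/9*pi_S2 + 1/3*pi_S3
with normalization: pi_S0 + pi_S1 + pi_S2 + pi_S3 = 1.

Using the first 3 balance equations plus normalization, the linear system A*pi = b is:
  [-7/9, 1/3, 2/3, 1/9] . pi = 0
  [2/9, -7/9, 1/9, 1/9] . pi = 0
  [1/9, 1/9, -8/9, 4/9] . pi = 0
  [1, 1, 1, 1] . pi = 1

Solving yields:
  pi_S0 = 265/879
  pi_S1 = 143/879
  pi_S2 = 191/879
  pi_S3 = 280/879

Verification (pi * P):
  265/879*2/9 + 143/879*1/3 + 191/879*2/3 + 280/879*1/9 = 265/879 = pi_S0  (ok)
  265/879*2/9 + 143/879*2/9 + 191/879*1/9 + 280/879*1/9 = 143/879 = pi_S1  (ok)
  265/879*1/9 + 143/879*1/9 + 191/879*1/9 + 280/879*4/9 = 191/879 = pi_S2  (ok)
  265/879*4/9 + 143/879*1/3 + 191/879*1/9 + 280/879*1/3 = 280/879 = pi_S3  (ok)

Answer: 265/879 143/879 191/879 280/879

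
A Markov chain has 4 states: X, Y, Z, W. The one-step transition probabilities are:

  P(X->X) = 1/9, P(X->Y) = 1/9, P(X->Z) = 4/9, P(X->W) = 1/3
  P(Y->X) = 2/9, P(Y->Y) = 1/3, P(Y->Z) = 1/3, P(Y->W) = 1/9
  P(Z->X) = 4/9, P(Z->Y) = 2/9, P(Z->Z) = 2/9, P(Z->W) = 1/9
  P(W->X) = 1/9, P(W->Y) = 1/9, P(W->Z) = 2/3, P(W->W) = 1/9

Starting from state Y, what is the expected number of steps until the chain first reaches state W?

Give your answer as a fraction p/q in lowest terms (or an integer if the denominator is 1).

Let h_i = expected steps to first reach W from state i.
Boundary: h_W = 0.
First-step equations for the other states:
  h_X = 1 + 1/9*h_X + 1/9*h_Y + 4/9*h_Z + 1/3*h_W
  h_Y = 1 + 2/9*h_X + 1/3*h_Y + 1/3*h_Z + 1/9*h_W
  h_Z = 1 + 4/9*h_X + 2/9*h_Y + 2/9*h_Z + 1/9*h_W

Substituting h_W = 0 and rearranging gives the linear system (I - Q) h = 1:
  [8/9, -1/9, -4/9] . (h_X, h_Y, h_Z) = 1
  [-2/9, 2/3, -1/3] . (h_X, h_Y, h_Z) = 1
  [-4/9, -2/9, 7/9] . (h_X, h_Y, h_Z) = 1

Solving yields:
  h_X = 117/25
  h_Y = 147/25
  h_Z = 141/25

Starting state is Y, so the expected hitting time is h_Y = 147/25.

Answer: 147/25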